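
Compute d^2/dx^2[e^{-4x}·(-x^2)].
2 \left(- 8 x^{2} + 8 x - 1\right) e^{- 4 x}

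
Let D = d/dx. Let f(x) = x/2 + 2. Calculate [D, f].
\frac{1}{2}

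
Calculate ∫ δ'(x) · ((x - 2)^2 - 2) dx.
4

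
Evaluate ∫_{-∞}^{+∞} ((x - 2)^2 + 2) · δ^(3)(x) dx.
0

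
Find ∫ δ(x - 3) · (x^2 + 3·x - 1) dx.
17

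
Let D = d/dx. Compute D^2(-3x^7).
- 126 x^{5}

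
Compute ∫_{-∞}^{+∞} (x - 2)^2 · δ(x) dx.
4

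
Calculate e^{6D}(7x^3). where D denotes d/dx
7 x^{3} + 126 x^{2} + 756 x + 1512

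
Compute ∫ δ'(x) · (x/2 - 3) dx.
- \frac{1}{2}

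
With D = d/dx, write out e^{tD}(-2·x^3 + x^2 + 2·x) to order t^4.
- 2 t^{3} + t^{2} \left(1 - 6 x\right) + 2 t \left(- 3 x^{2} + x + 1\right) - 2 x^{3} + x^{2} + 2 x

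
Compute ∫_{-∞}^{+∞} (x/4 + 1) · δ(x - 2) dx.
\frac{3}{2}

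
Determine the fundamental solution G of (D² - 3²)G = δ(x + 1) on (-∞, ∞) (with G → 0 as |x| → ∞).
-\frac{e^{-3|x + 1|}}{6}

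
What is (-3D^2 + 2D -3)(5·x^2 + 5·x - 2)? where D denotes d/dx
- 15 x^{2} + 5 x - 14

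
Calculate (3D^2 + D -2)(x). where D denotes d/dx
1 - 2 x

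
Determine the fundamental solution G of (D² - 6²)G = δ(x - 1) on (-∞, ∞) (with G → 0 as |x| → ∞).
-\frac{e^{-6|x - 1|}}{12}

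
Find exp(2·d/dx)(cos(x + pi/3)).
\cos{\left(x + \frac{\pi}{3} + 2 \right)}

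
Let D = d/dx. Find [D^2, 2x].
4D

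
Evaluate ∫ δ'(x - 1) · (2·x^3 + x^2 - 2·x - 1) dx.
-6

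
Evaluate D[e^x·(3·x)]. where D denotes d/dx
3 \left(x + 1\right) e^{x}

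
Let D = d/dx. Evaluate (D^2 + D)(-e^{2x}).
- 6 e^{2 x}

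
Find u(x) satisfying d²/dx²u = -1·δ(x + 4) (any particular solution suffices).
-\frac{|x + 4|}{2}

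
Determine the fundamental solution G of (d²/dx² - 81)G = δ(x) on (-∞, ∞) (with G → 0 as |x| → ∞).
-\frac{e^{-9|x|}}{18}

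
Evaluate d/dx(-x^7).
- 7 x^{6}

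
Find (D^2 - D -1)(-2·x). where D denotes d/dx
2 x + 2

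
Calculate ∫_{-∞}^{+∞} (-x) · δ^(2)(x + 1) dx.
0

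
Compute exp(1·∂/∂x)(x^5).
x^{5} + 5 x^{4} + 10 x^{3} + 10 x^{2} + 5 x + 1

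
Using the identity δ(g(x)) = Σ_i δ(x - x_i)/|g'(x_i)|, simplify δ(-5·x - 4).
\frac{\delta(x + 4/5)}{5}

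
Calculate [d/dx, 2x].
2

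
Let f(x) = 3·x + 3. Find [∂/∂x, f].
3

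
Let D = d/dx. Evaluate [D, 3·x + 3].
3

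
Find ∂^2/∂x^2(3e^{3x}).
27 e^{3 x}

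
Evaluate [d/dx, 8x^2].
16 x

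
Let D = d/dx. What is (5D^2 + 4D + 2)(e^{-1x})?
3 e^{- x}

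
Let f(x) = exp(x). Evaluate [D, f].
e^{x}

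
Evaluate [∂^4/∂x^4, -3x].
-12\frac{d^{3}}{dx^{3}}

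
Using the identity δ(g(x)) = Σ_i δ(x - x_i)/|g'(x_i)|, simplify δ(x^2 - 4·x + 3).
\frac{\delta(x - 3) + \delta(x - 1)}{2}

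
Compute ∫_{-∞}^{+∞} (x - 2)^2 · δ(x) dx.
4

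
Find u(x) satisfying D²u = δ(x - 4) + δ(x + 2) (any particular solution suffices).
\frac{|x - 4|}{2} + \frac{|x + 2|}{2}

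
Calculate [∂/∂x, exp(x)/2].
\frac{e^{x}}{2}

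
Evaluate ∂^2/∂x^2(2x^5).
40 x^{3}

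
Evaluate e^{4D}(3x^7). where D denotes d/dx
3 x^{7} + 84 x^{6} + 1008 x^{5} + 6720 x^{4} + 26880 x^{3} + 64512 x^{2} + 86016 x + 49152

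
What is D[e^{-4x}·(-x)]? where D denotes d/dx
\left(4 x - 1\right) e^{- 4 x}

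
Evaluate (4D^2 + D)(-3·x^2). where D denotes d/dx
- 6 x - 24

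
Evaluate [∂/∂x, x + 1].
1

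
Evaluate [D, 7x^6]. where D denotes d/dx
42 x^{5}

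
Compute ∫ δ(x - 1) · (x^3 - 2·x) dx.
-1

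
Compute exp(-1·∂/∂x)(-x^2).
- x^{2} + 2 x - 1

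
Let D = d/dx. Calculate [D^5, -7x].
-35D^{4}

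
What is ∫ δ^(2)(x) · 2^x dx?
\log{\left(2 \right)}^{2}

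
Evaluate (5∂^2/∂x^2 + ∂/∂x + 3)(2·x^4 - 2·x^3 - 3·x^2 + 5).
6 x^{4} + 2 x^{3} + 105 x^{2} - 66 x - 15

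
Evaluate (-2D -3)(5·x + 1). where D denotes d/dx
- 15 x - 13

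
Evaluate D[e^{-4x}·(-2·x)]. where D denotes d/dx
2 \left(4 x - 1\right) e^{- 4 x}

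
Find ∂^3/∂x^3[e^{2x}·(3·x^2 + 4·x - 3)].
\left(24 x^{2} + 104 x + 60\right) e^{2 x}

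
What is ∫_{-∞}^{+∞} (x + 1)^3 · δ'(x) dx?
-3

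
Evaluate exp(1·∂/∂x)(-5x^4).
- 5 x^{4} - 20 x^{3} - 30 x^{2} - 20 x - 5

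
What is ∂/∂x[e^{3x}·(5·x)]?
\left(15 x + 5\right) e^{3 x}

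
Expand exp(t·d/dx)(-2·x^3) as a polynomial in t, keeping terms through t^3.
- 2 t^{3} - 6 t^{2} x - 6 t x^{2} - 2 x^{3}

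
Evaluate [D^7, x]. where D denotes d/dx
7D^{6}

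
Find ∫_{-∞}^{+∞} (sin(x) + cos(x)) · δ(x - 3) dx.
\cos{\left(3 \right)} + \sin{\left(3 \right)}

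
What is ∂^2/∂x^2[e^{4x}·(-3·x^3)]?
- 6 x \left(8 x^{2} + 12 x + 3\right) e^{4 x}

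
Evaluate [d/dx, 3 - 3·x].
-3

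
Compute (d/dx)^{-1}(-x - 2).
- \frac{x^{2}}{2} - 2 x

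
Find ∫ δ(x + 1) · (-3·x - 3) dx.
0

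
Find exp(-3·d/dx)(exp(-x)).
e^{3 - x}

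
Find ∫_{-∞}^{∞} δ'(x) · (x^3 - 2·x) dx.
2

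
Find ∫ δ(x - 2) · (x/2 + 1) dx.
2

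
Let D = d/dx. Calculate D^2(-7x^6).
- 210 x^{4}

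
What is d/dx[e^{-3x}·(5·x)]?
5 \left(1 - 3 x\right) e^{- 3 x}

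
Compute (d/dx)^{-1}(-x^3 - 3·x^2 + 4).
- \frac{x^{4}}{4} - x^{3} + 4 x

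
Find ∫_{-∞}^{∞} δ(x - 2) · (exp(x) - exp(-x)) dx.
2 \sinh{\left(2 \right)}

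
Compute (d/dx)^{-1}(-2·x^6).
- \frac{2 x^{7}}{7}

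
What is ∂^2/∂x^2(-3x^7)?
- 126 x^{5}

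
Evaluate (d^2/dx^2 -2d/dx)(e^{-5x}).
35 e^{- 5 x}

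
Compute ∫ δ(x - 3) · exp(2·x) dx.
e^{6}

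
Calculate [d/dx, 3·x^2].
6 x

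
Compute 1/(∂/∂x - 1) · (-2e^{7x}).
- \frac{e^{7 x}}{3}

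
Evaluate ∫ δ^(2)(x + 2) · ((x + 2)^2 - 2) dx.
2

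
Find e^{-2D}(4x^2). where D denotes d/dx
4 x^{2} - 16 x + 16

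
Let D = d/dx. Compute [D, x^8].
8 x^{7}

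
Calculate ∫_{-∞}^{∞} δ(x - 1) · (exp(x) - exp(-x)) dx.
2 \sinh{\left(1 \right)}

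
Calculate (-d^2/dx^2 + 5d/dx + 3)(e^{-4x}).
- 33 e^{- 4 x}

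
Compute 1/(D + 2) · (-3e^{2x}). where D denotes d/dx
- \frac{3 e^{2 x}}{4}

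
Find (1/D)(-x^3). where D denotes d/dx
- \frac{x^{4}}{4}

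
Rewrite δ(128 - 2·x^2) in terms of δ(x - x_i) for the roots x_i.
\frac{\delta(x - 8) + \delta(x + 8)}{32}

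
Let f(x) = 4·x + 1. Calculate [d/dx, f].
4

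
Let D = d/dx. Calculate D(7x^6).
42 x^{5}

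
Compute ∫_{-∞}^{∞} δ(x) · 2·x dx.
0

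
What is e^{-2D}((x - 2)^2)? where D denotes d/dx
x^{2} - 8 x + 16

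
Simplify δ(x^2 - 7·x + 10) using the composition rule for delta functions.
\frac{\delta(x - 5) + \delta(x - 2)}{3}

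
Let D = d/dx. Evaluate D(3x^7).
21 x^{6}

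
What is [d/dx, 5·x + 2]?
5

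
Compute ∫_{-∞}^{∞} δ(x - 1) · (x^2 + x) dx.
2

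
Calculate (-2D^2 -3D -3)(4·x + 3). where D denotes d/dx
- 12 x - 21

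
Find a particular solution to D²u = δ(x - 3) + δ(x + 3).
\frac{|x - 3|}{2} + \frac{|x + 3|}{2}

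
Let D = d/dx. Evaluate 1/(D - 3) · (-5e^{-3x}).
\frac{5 e^{- 3 x}}{6}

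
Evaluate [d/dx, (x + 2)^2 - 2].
2 x + 4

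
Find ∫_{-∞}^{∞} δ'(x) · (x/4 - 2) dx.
- \frac{1}{4}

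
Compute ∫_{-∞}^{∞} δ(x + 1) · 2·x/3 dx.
- \frac{2}{3}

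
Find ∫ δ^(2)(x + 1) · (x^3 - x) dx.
-6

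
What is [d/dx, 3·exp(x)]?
3 e^{x}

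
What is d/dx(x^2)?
2 x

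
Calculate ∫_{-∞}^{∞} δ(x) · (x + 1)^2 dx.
1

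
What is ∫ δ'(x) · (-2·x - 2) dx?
2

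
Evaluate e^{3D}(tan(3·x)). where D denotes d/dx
\tan{\left(3 x + 9 \right)}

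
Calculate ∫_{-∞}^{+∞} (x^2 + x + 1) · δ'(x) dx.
-1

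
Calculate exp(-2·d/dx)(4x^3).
4 x^{3} - 24 x^{2} + 48 x - 32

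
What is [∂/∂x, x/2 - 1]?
\frac{1}{2}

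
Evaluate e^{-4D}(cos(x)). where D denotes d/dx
\cos{\left(x - 4 \right)}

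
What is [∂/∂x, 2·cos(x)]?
- 2 \sin{\left(x \right)}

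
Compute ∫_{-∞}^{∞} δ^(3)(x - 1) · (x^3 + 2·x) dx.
-6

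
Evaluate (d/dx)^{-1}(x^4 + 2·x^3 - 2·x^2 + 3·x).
\frac{x^{5}}{5} + \frac{x^{4}}{2} - \frac{2 x^{3}}{3} + \frac{3 x^{2}}{2}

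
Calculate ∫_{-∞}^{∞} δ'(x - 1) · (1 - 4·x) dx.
4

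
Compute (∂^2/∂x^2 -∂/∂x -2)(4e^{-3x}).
40 e^{- 3 x}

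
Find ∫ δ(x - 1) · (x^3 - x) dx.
0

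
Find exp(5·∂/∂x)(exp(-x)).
e^{- x - 5}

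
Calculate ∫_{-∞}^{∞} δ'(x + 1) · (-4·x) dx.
4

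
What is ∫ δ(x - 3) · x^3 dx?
27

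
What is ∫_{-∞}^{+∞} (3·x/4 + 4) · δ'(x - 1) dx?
- \frac{3}{4}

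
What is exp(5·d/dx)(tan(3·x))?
\tan{\left(3 x + 15 \right)}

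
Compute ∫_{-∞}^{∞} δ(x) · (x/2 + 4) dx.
4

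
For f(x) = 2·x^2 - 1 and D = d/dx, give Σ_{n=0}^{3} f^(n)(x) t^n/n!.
2 t^{2} + 4 t x + 2 x^{2} - 1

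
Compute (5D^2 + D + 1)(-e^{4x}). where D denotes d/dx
- 85 e^{4 x}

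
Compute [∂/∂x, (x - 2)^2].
2 x - 4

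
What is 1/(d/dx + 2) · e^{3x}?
\frac{e^{3 x}}{5}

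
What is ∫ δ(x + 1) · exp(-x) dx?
e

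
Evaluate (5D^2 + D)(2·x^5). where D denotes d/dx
10 x^{3} \left(x + 20\right)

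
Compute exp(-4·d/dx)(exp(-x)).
e^{4 - x}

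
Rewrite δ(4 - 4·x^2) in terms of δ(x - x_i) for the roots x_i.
\frac{\delta(x - 1) + \delta(x + 1)}{8}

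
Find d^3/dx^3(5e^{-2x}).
- 40 e^{- 2 x}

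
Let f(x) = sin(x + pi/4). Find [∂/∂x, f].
\cos{\left(x + \frac{\pi}{4} \right)}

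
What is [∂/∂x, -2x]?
-2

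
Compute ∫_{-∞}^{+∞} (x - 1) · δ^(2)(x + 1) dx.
0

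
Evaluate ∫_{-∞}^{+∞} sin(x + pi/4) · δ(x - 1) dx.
\sin{\left(\frac{\pi}{4} + 1 \right)}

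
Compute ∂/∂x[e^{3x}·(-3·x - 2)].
9 \left(- x - 1\right) e^{3 x}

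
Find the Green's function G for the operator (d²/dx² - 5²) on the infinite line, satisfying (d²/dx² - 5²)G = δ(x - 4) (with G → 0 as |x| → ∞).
-\frac{e^{-5|x - 4|}}{10}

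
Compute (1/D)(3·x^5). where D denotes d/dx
\frac{x^{6}}{2}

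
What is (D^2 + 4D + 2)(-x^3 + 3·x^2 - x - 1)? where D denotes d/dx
2 x \left(- x^{2} - 3 x + 8\right)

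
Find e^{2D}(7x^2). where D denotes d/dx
7 x^{2} + 28 x + 28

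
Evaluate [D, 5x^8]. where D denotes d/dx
40 x^{7}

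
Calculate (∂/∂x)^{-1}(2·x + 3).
x^{2} + 3 x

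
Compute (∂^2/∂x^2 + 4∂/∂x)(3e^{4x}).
96 e^{4 x}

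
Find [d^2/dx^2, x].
2\frac{d}{dx}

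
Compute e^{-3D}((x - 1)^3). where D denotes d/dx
x^{3} - 12 x^{2} + 48 x - 64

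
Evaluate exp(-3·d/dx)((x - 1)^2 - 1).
x^{2} - 8 x + 15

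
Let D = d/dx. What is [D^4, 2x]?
8D^{3}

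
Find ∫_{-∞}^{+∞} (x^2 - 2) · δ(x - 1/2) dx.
- \frac{7}{4}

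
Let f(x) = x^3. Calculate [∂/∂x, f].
3 x^{2}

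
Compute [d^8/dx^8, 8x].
64\frac{d^{7}}{dx^{7}}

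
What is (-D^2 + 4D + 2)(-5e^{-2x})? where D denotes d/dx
50 e^{- 2 x}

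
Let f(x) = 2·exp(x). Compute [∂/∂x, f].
2 e^{x}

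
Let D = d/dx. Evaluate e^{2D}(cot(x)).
\cot{\left(x + 2 \right)}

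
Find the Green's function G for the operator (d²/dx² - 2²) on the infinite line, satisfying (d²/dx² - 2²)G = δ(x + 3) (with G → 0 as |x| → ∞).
-\frac{e^{-2|x + 3|}}{4}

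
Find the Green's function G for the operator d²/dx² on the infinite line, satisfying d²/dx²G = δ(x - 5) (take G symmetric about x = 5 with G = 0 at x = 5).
\frac{|x - 5|}{2}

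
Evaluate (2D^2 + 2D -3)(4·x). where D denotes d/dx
8 - 12 x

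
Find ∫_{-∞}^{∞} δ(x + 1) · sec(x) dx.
\sec{\left(1 \right)}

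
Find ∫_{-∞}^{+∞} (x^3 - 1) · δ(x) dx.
-1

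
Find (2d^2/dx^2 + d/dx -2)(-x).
2 x - 1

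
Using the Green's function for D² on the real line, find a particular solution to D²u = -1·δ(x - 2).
-\frac{|x - 2|}{2}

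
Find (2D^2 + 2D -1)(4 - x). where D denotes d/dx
x - 6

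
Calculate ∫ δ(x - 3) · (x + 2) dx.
5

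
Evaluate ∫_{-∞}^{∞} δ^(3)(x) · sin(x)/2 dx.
\frac{1}{2}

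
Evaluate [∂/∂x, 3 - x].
-1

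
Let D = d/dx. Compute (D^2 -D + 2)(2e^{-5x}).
64 e^{- 5 x}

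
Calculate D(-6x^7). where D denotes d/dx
- 42 x^{6}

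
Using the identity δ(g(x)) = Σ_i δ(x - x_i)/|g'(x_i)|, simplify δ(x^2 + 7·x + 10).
\frac{\delta(x + 2) + \delta(x + 5)}{3}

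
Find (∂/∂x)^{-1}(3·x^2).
x^{3}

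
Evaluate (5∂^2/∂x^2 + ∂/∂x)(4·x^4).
16 x^{2} \left(x + 15\right)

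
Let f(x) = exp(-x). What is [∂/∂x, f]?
- e^{- x}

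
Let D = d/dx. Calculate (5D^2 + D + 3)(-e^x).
- 9 e^{x}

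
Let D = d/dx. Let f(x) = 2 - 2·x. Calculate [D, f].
-2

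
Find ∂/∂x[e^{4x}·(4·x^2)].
8 x \left(2 x + 1\right) e^{4 x}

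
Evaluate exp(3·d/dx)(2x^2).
2 x^{2} + 12 x + 18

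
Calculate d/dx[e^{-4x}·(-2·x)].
2 \left(4 x - 1\right) e^{- 4 x}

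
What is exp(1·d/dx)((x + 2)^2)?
x^{2} + 6 x + 9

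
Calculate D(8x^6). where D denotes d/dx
48 x^{5}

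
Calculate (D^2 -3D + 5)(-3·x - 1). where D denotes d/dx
4 - 15 x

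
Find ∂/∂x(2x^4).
8 x^{3}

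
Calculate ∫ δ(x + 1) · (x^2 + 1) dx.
2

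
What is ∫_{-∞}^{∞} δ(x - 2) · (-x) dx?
-2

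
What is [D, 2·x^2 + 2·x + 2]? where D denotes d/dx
4 x + 2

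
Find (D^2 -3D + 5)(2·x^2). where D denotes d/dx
10 x^{2} - 12 x + 4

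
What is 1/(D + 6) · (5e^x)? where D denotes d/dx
\frac{5 e^{x}}{7}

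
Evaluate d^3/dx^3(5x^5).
300 x^{2}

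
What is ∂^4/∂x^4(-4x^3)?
0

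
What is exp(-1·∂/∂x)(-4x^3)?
- 4 x^{3} + 12 x^{2} - 12 x + 4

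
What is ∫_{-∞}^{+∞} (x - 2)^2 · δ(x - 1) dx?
1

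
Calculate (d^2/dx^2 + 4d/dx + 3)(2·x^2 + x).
6 x^{2} + 19 x + 8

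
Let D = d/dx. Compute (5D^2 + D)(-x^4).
4 x^{2} \left(- x - 15\right)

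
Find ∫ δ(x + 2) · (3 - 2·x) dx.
7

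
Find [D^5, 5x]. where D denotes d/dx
25D^{4}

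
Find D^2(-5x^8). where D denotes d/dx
- 280 x^{6}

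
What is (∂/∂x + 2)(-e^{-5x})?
3 e^{- 5 x}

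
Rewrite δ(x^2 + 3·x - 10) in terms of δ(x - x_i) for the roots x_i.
\frac{\delta(x - 2) + \delta(x + 5)}{7}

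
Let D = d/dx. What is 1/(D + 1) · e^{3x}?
\frac{e^{3 x}}{4}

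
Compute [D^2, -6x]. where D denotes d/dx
-12D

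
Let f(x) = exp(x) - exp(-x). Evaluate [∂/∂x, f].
2 \cosh{\left(x \right)}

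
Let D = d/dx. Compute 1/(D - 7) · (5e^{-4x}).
- \frac{5 e^{- 4 x}}{11}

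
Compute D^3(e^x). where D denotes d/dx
e^{x}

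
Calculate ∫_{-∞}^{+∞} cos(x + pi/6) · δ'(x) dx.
\frac{1}{2}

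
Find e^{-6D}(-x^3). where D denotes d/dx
- x^{3} + 18 x^{2} - 108 x + 216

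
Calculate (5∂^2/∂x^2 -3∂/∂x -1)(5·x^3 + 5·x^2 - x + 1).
- 5 x^{3} - 50 x^{2} + 121 x + 52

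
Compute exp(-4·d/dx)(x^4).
x^{4} - 16 x^{3} + 96 x^{2} - 256 x + 256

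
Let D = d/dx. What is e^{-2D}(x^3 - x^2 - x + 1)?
x^{3} - 7 x^{2} + 15 x - 9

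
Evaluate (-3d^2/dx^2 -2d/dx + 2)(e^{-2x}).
- 6 e^{- 2 x}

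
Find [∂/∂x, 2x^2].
4 x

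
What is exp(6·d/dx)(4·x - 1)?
4 x + 23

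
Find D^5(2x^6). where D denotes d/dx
1440 x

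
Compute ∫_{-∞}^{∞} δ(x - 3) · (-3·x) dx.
-9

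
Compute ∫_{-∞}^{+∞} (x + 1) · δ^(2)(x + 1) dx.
0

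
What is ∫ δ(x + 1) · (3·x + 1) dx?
-2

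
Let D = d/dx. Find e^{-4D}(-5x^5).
- 5 x^{5} + 100 x^{4} - 800 x^{3} + 3200 x^{2} - 6400 x + 5120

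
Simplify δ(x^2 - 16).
\frac{\delta(x - 4) + \delta(x + 4)}{8}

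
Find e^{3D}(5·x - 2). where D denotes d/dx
5 x + 13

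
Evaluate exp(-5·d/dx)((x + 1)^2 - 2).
x^{2} - 8 x + 14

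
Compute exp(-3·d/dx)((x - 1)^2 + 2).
x^{2} - 8 x + 18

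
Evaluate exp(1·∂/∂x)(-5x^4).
- 5 x^{4} - 20 x^{3} - 30 x^{2} - 20 x - 5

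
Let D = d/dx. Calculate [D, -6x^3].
- 18 x^{2}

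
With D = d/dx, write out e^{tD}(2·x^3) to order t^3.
2 t^{3} + 6 t^{2} x + 6 t x^{2} + 2 x^{3}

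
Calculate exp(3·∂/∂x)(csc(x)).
\csc{\left(x + 3 \right)}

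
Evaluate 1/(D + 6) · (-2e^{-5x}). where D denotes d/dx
- 2 e^{- 5 x}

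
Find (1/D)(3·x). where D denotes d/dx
\frac{3 x^{2}}{2}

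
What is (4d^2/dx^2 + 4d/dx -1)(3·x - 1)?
13 - 3 x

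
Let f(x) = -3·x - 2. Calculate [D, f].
-3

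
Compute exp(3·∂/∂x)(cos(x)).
\cos{\left(x + 3 \right)}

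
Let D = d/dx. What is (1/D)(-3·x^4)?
- \frac{3 x^{5}}{5}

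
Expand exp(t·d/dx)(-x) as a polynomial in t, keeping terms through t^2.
- t - x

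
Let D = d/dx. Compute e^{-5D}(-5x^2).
- 5 x^{2} + 50 x - 125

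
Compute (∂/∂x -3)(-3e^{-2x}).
15 e^{- 2 x}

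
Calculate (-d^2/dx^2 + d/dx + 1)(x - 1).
x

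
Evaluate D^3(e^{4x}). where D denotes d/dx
64 e^{4 x}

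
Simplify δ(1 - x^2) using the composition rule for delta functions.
\frac{\delta(x - 1) + \delta(x + 1)}{2}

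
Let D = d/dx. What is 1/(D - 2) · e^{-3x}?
- \frac{e^{- 3 x}}{5}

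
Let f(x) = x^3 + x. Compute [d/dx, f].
3 x^{2} + 1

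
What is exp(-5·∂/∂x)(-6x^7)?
- 6 x^{7} + 210 x^{6} - 3150 x^{5} + 26250 x^{4} - 131250 x^{3} + 393750 x^{2} - 656250 x + 468750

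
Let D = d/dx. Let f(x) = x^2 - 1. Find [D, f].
2 x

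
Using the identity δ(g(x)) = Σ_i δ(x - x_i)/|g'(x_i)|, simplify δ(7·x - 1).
\frac{\delta(x - 1/7)}{7}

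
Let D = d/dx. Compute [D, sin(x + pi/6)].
\cos{\left(x + \frac{\pi}{6} \right)}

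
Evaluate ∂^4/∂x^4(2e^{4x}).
512 e^{4 x}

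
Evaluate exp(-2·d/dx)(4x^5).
4 x^{5} - 40 x^{4} + 160 x^{3} - 320 x^{2} + 320 x - 128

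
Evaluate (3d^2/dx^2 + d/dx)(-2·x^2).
- 4 x - 12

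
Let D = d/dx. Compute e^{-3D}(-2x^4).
- 2 x^{4} + 24 x^{3} - 108 x^{2} + 216 x - 162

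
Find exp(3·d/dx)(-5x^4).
- 5 x^{4} - 60 x^{3} - 270 x^{2} - 540 x - 405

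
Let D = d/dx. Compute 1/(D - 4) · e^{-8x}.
- \frac{e^{- 8 x}}{12}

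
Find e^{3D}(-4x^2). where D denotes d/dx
- 4 x^{2} - 24 x - 36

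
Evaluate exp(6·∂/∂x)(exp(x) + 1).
e^{x + 6} + 1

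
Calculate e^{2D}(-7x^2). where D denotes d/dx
- 7 x^{2} - 28 x - 28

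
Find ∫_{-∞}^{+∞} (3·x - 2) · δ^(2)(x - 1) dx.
0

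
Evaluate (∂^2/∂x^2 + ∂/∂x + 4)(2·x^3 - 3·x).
8 x^{3} + 6 x^{2} - 3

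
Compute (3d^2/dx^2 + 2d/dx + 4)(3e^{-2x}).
36 e^{- 2 x}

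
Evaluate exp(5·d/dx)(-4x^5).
- 4 x^{5} - 100 x^{4} - 1000 x^{3} - 5000 x^{2} - 12500 x - 12500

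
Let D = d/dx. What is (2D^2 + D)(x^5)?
5 x^{3} \left(x + 8\right)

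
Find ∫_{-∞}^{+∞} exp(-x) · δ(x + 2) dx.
e^{2}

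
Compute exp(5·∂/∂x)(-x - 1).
- x - 6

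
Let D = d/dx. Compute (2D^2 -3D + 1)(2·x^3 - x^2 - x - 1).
2 x^{3} - 19 x^{2} + 29 x - 2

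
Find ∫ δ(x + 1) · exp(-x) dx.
e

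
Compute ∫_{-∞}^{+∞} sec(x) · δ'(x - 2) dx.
- \tan{\left(2 \right)} \sec{\left(2 \right)}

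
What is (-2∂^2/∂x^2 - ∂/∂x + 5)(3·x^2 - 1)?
15 x^{2} - 6 x - 17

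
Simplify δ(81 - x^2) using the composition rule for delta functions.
\frac{\delta(x - 9) + \delta(x + 9)}{18}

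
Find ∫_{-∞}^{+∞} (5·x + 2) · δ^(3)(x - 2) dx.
0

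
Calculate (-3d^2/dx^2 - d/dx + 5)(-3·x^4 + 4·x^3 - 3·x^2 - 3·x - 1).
- 15 x^{4} + 32 x^{3} + 81 x^{2} - 81 x + 16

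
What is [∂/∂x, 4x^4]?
16 x^{3}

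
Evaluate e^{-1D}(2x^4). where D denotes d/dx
2 x^{4} - 8 x^{3} + 12 x^{2} - 8 x + 2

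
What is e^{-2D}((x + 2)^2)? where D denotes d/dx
x^{2}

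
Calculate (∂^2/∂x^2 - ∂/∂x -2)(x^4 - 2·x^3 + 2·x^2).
- 2 x^{4} + 14 x^{2} - 16 x + 4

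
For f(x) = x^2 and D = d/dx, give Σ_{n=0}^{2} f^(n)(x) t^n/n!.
t^{2} + 2 t x + x^{2}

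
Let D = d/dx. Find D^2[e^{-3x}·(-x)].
3 \left(2 - 3 x\right) e^{- 3 x}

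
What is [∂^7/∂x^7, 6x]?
42\frac{d^{6}}{dx^{6}}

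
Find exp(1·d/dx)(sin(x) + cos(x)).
\sqrt{2} \sin{\left(x + \frac{\pi}{4} + 1 \right)}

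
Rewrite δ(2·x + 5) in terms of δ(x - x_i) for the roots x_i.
\frac{\delta(x + 5/2)}{2}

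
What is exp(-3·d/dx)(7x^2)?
7 x^{2} - 42 x + 63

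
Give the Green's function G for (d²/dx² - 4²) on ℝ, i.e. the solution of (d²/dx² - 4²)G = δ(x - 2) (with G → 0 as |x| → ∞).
-\frac{e^{-4|x - 2|}}{8}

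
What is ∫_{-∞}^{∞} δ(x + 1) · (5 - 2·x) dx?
7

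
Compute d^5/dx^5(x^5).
120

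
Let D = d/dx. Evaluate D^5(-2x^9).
- 30240 x^{4}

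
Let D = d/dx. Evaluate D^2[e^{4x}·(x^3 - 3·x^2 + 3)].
\left(16 x^{3} - 24 x^{2} - 42 x + 42\right) e^{4 x}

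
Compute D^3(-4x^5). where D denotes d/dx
- 240 x^{2}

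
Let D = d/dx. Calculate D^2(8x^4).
96 x^{2}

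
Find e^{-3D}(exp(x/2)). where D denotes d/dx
e^{\frac{x}{2} - \frac{3}{2}}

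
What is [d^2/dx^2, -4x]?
-8\frac{d}{dx}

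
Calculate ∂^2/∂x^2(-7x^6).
- 210 x^{4}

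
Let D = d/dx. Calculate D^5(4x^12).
380160 x^{7}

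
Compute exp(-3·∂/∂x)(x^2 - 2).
x^{2} - 6 x + 7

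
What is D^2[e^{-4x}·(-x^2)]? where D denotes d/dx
2 \left(- 8 x^{2} + 8 x - 1\right) e^{- 4 x}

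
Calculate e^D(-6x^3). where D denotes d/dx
- 6 x^{3} - 18 x^{2} - 18 x - 6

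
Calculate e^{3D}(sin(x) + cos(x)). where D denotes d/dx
\sqrt{2} \sin{\left(x + \frac{\pi}{4} + 3 \right)}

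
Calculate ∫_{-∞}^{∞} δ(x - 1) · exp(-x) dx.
e^{-1}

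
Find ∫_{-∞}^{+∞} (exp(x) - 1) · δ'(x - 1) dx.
- e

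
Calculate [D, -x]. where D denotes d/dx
-1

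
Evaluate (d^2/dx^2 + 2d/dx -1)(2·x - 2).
6 - 2 x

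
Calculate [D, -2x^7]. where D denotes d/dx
- 14 x^{6}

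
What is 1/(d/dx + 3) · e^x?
\frac{e^{x}}{4}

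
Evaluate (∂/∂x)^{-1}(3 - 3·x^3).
- \frac{3 x^{4}}{4} + 3 x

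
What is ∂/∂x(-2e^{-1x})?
2 e^{- x}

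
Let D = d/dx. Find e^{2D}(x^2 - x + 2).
x^{2} + 3 x + 4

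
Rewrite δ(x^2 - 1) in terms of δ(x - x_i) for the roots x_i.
\frac{\delta(x - 1) + \delta(x + 1)}{2}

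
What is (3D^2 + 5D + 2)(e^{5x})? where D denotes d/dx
102 e^{5 x}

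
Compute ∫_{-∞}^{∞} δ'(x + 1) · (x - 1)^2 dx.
4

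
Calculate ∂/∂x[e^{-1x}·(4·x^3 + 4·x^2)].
4 x \left(- x^{2} + 2 x + 2\right) e^{- x}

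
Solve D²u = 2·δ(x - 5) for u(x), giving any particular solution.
|x - 5|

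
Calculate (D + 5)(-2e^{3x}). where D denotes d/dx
- 16 e^{3 x}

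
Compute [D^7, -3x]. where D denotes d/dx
-21D^{6}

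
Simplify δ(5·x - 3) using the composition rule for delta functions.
\frac{\delta(x - 3/5)}{5}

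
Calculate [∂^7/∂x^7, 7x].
49\frac{d^{6}}{dx^{6}}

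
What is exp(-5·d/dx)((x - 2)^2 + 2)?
x^{2} - 14 x + 51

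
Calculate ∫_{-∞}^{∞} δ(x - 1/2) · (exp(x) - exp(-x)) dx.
2 \sinh{\left(\frac{1}{2} \right)}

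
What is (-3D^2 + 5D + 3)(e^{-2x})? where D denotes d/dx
- 19 e^{- 2 x}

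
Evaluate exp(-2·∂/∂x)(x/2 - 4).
\frac{x}{2} - 5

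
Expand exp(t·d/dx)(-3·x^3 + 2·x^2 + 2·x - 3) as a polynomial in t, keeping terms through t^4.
- 3 t^{3} + t^{2} \left(2 - 9 x\right) + t \left(- 9 x^{2} + 4 x + 2\right) - 3 x^{3} + 2 x^{2} + 2 x - 3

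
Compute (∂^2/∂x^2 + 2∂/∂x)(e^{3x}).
15 e^{3 x}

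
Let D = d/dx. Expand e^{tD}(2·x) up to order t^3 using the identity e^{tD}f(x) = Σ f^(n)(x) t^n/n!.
2 t + 2 x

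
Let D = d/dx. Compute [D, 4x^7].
28 x^{6}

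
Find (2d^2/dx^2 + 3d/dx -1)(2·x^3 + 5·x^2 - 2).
- 2 x^{3} + 13 x^{2} + 54 x + 22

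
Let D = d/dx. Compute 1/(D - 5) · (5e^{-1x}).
- \frac{5 e^{- x}}{6}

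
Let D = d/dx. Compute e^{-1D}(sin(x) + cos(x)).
\sqrt{2} \cos{\left(- x + \frac{\pi}{4} + 1 \right)}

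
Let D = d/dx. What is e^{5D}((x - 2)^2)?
x^{2} + 6 x + 9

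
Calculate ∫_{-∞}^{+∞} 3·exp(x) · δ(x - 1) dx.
3 e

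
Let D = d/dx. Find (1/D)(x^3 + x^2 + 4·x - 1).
\frac{x^{4}}{4} + \frac{x^{3}}{3} + 2 x^{2} - x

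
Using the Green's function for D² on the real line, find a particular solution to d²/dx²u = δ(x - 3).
\frac{|x - 3|}{2}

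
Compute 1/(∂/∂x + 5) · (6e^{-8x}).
- 2 e^{- 8 x}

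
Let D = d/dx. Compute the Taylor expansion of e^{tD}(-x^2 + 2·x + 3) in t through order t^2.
- t^{2} - 2 t \left(x - 1\right) - x^{2} + 2 x + 3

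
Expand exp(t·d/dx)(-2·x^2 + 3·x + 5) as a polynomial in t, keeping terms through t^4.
- 2 t^{2} - t \left(4 x - 3\right) - 2 x^{2} + 3 x + 5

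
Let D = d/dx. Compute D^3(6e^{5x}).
750 e^{5 x}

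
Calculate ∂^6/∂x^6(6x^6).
4320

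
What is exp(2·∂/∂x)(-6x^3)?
- 6 x^{3} - 36 x^{2} - 72 x - 48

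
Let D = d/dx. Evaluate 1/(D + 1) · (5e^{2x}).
\frac{5 e^{2 x}}{3}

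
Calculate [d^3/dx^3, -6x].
-18\frac{d^{2}}{dx^{2}}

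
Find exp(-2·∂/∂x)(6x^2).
6 x^{2} - 24 x + 24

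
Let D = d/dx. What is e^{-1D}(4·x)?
4 x - 4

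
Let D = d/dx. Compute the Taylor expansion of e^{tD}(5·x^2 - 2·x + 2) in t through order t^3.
5 t^{2} + 2 t \left(5 x - 1\right) + 5 x^{2} - 2 x + 2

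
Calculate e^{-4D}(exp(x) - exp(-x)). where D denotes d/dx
- e^{4 - x} + e^{x - 4}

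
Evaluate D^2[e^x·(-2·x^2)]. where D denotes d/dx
2 \left(- x^{2} - 4 x - 2\right) e^{x}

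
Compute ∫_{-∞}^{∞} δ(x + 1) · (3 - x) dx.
4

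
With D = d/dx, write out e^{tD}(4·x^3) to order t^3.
4 t^{3} + 12 t^{2} x + 12 t x^{2} + 4 x^{3}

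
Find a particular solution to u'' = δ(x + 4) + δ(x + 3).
\frac{|x + 4|}{2} + \frac{|x + 3|}{2}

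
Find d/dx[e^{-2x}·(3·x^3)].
x^{2} \left(9 - 6 x\right) e^{- 2 x}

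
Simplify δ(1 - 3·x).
\frac{\delta(x - 1/3)}{3}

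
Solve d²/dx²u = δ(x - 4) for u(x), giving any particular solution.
\frac{|x - 4|}{2}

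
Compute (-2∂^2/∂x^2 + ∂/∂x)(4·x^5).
20 x^{3} \left(x - 8\right)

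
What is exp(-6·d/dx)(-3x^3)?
- 3 x^{3} + 54 x^{2} - 324 x + 648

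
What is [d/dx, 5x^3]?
15 x^{2}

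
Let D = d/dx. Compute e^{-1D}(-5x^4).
- 5 x^{4} + 20 x^{3} - 30 x^{2} + 20 x - 5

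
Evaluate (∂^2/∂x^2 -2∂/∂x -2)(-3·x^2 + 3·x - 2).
6 x^{2} + 6 x - 8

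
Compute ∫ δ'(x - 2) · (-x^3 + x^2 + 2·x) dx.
6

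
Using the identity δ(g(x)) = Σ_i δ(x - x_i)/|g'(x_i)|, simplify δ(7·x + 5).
\frac{\delta(x + 5/7)}{7}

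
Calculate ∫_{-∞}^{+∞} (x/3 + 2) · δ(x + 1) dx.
\frac{5}{3}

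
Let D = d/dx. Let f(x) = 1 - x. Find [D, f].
-1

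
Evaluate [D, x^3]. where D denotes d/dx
3 x^{2}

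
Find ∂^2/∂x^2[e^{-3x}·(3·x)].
9 \left(3 x - 2\right) e^{- 3 x}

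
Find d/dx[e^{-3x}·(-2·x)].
2 \left(3 x - 1\right) e^{- 3 x}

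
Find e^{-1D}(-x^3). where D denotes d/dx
- x^{3} + 3 x^{2} - 3 x + 1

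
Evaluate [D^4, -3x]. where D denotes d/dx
-12D^{3}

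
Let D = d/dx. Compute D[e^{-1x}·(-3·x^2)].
3 x \left(x - 2\right) e^{- x}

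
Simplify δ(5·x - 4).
\frac{\delta(x - 4/5)}{5}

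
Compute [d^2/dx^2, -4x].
-8\frac{d}{dx}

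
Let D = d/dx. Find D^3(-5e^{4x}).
- 320 e^{4 x}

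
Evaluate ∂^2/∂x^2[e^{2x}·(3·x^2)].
\left(12 x^{2} + 24 x + 6\right) e^{2 x}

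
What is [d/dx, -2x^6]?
- 12 x^{5}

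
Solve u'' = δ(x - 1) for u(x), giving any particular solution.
\frac{|x - 1|}{2}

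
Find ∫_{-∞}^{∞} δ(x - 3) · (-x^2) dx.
-9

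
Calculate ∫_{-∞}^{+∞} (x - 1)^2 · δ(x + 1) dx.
4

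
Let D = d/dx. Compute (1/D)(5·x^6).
\frac{5 x^{7}}{7}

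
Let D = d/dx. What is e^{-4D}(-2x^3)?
- 2 x^{3} + 24 x^{2} - 96 x + 128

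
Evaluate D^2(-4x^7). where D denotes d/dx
- 168 x^{5}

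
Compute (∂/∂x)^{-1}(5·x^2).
\frac{5 x^{3}}{3}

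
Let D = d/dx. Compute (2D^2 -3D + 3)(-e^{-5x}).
- 68 e^{- 5 x}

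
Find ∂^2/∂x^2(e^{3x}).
9 e^{3 x}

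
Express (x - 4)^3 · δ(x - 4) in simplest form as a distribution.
0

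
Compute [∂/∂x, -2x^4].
- 8 x^{3}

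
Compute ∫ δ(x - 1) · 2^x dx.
2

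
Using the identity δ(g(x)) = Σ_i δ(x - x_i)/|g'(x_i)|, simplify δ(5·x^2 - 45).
\frac{\delta(x - 3) + \delta(x + 3)}{30}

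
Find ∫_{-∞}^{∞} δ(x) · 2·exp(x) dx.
2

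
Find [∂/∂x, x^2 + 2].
2 x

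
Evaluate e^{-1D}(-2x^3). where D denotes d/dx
- 2 x^{3} + 6 x^{2} - 6 x + 2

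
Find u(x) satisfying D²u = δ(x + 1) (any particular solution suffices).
\frac{|x + 1|}{2}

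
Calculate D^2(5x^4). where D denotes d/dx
60 x^{2}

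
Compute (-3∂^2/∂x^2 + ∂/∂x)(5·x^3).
15 x \left(x - 6\right)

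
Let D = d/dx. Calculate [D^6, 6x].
36D^{5}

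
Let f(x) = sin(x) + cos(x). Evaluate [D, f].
- \sin{\left(x \right)} + \cos{\left(x \right)}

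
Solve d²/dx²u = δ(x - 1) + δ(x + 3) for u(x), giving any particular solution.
\frac{|x - 1|}{2} + \frac{|x + 3|}{2}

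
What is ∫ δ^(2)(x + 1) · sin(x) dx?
\sin{\left(1 \right)}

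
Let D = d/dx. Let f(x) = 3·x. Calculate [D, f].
3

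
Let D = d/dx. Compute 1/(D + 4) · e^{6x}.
\frac{e^{6 x}}{10}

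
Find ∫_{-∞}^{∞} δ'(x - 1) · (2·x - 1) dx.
-2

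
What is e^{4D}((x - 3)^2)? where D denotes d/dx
x^{2} + 2 x + 1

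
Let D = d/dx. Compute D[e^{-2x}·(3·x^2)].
6 x \left(1 - x\right) e^{- 2 x}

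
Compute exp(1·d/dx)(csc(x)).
\csc{\left(x + 1 \right)}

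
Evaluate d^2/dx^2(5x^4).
60 x^{2}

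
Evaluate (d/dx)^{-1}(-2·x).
- x^{2}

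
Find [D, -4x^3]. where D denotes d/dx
- 12 x^{2}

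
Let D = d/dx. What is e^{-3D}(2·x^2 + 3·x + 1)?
2 x^{2} - 9 x + 10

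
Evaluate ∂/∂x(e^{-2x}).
- 2 e^{- 2 x}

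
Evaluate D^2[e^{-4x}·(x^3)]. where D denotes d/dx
2 x \left(8 x^{2} - 12 x + 3\right) e^{- 4 x}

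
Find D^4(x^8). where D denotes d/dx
1680 x^{4}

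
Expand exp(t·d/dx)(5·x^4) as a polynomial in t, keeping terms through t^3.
5 x \left(4 t^{3} + 6 t^{2} x + 4 t x^{2} + x^{3}\right)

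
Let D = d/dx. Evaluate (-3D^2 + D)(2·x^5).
10 x^{3} \left(x - 12\right)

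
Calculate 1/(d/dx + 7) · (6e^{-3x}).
\frac{3 e^{- 3 x}}{2}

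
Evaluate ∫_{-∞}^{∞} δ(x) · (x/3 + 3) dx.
3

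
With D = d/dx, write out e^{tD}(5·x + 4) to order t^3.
5 t + 5 x + 4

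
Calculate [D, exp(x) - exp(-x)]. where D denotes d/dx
2 \cosh{\left(x \right)}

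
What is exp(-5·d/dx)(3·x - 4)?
3 x - 19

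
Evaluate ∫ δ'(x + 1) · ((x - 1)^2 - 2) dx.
4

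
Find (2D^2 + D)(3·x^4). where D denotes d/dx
12 x^{2} \left(x + 6\right)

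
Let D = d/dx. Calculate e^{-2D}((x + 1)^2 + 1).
x^{2} - 2 x + 2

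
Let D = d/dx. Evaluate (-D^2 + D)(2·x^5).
10 x^{3} \left(x - 4\right)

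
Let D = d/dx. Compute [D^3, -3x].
-9D^{2}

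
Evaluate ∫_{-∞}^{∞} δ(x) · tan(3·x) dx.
0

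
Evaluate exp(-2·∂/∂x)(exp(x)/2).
\frac{e^{x - 2}}{2}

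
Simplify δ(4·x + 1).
\frac{\delta(x + 1/4)}{4}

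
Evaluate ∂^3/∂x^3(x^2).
0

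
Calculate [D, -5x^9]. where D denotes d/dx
- 45 x^{8}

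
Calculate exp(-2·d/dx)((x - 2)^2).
x^{2} - 8 x + 16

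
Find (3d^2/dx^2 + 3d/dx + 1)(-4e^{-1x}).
- 4 e^{- x}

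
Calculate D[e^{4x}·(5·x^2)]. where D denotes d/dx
10 x \left(2 x + 1\right) e^{4 x}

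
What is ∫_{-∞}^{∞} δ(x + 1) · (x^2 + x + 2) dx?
2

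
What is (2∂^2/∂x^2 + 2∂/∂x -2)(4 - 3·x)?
6 x - 14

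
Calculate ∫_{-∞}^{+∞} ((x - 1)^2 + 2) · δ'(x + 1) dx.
4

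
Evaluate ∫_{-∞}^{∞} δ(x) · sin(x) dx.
0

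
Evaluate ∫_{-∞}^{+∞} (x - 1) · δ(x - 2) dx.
1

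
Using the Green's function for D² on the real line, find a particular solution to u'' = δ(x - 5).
\frac{|x - 5|}{2}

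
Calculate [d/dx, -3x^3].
- 9 x^{2}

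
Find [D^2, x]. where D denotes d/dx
2D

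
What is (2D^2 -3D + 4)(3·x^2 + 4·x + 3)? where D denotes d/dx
12 x^{2} - 2 x + 12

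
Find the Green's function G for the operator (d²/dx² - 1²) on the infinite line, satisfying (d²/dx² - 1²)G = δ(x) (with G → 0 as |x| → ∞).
-\frac{e^{-|x|}}{2}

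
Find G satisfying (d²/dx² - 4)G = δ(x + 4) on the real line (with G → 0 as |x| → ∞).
-\frac{e^{-2|x + 4|}}{4}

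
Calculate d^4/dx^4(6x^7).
5040 x^{3}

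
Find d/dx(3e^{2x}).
6 e^{2 x}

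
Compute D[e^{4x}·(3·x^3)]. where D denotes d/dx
x^{2} \left(12 x + 9\right) e^{4 x}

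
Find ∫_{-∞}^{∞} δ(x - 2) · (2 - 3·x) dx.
-4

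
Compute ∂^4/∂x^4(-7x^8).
- 11760 x^{4}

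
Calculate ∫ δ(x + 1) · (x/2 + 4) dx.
\frac{7}{2}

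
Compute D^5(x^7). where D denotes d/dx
2520 x^{2}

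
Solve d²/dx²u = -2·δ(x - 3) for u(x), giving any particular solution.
-|x - 3|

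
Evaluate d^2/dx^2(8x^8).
448 x^{6}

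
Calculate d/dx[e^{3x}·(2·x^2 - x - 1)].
\left(6 x^{2} + x - 4\right) e^{3 x}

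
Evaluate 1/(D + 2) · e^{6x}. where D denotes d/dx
\frac{e^{6 x}}{8}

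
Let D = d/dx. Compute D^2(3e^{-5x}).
75 e^{- 5 x}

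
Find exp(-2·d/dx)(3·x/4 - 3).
\frac{3 x}{4} - \frac{9}{2}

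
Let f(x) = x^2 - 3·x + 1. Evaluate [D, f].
2 x - 3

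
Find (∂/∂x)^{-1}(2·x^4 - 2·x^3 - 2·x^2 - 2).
\frac{2 x^{5}}{5} - \frac{x^{4}}{2} - \frac{2 x^{3}}{3} - 2 x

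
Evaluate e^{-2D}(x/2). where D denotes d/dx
\frac{x}{2} - 1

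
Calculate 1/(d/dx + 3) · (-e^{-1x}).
- \frac{e^{- x}}{2}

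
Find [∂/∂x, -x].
-1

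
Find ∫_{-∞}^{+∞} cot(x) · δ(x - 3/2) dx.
\cot{\left(\frac{3}{2} \right)}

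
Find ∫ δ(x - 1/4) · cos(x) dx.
\cos{\left(\frac{1}{4} \right)}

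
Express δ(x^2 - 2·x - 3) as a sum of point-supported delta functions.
\frac{\delta(x + 1) + \delta(x - 3)}{4}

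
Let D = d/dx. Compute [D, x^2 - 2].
2 x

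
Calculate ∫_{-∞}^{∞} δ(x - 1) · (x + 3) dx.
4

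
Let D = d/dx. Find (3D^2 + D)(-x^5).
5 x^{3} \left(- x - 12\right)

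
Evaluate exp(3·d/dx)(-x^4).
- x^{4} - 12 x^{3} - 54 x^{2} - 108 x - 81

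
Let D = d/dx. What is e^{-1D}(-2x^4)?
- 2 x^{4} + 8 x^{3} - 12 x^{2} + 8 x - 2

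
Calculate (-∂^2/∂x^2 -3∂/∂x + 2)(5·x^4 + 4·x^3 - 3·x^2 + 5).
10 x^{4} - 52 x^{3} - 102 x^{2} - 6 x + 16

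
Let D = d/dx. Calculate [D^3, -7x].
-21D^{2}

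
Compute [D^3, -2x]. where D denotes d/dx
-6D^{2}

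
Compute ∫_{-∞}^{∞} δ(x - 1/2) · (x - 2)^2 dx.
\frac{9}{4}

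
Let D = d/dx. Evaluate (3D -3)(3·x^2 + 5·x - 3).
- 9 x^{2} + 3 x + 24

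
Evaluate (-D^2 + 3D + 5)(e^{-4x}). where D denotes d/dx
- 23 e^{- 4 x}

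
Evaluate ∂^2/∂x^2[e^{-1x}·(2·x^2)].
2 \left(x^{2} - 4 x + 2\right) e^{- x}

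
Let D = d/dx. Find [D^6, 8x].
48D^{5}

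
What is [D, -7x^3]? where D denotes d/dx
- 21 x^{2}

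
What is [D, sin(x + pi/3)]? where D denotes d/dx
\cos{\left(x + \frac{\pi}{3} \right)}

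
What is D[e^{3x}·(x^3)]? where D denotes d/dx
3 x^{2} \left(x + 1\right) e^{3 x}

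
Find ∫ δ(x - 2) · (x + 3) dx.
5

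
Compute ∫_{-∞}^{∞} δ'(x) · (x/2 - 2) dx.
- \frac{1}{2}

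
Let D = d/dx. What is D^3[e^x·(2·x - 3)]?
\left(2 x + 3\right) e^{x}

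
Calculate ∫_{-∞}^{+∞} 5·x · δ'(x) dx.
-5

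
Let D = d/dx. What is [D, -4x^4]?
- 16 x^{3}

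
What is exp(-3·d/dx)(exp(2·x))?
e^{2 x - 6}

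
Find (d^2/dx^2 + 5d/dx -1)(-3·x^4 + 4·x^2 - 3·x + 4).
3 x^{4} - 60 x^{3} - 40 x^{2} + 43 x - 11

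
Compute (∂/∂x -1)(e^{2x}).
e^{2 x}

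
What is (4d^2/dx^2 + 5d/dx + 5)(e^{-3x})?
26 e^{- 3 x}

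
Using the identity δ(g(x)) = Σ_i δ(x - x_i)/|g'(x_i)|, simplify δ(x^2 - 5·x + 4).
\frac{\delta(x - 1) + \delta(x - 4)}{3}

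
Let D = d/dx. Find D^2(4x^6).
120 x^{4}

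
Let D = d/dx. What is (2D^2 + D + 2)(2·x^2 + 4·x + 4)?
4 x^{2} + 12 x + 20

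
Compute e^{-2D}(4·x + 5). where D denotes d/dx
4 x - 3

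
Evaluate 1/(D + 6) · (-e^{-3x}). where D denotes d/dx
- \frac{e^{- 3 x}}{3}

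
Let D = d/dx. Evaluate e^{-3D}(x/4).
\frac{x}{4} - \frac{3}{4}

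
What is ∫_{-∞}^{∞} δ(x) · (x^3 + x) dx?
0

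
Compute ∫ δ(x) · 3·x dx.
0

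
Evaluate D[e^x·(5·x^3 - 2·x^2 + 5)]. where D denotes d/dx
\left(5 x^{3} + 13 x^{2} - 4 x + 5\right) e^{x}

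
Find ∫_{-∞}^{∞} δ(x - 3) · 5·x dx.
15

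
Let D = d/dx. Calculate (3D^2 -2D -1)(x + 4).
- x - 6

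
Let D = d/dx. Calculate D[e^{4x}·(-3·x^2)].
6 x \left(- 2 x - 1\right) e^{4 x}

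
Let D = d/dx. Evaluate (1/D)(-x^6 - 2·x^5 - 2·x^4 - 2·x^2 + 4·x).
- \frac{x^{7}}{7} - \frac{x^{6}}{3} - \frac{2 x^{5}}{5} - \frac{2 x^{3}}{3} + 2 x^{2}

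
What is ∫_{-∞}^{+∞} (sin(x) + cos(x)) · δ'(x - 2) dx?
- \cos{\left(2 \right)} + \sin{\left(2 \right)}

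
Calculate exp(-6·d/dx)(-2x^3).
- 2 x^{3} + 36 x^{2} - 216 x + 432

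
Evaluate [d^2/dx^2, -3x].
-6\frac{d}{dx}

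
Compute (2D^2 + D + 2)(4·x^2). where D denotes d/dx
8 x^{2} + 8 x + 16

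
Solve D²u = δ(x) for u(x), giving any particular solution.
\frac{|x|}{2}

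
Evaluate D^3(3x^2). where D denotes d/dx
0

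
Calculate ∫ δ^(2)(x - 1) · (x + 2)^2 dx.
2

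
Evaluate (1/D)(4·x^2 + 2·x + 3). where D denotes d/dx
\frac{4 x^{3}}{3} + x^{2} + 3 x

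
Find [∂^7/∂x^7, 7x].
49\frac{d^{6}}{dx^{6}}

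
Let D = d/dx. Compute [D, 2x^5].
10 x^{4}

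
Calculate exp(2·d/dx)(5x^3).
5 x^{3} + 30 x^{2} + 60 x + 40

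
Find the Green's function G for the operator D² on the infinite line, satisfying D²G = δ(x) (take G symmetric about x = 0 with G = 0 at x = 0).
\frac{|x|}{2}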